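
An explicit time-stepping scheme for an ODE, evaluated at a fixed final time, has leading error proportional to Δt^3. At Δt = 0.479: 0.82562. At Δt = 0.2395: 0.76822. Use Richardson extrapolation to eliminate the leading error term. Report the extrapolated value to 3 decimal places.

Extrapolated value = (8·A(Δt/2) − A(Δt)) / (8 − 1)
= (8·0.76822 − 0.82562) / 7
= 5.32014 / 7 = 0.76002

0.760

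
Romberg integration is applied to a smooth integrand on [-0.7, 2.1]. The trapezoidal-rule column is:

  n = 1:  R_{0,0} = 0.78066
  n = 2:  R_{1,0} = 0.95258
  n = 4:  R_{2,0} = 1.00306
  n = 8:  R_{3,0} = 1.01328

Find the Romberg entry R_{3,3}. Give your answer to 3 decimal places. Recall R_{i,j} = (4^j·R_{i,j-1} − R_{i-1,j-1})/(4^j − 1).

1.016

R_{1,1} = 0.95258 + (0.95258 − 0.78066)/3 = 1.00989
R_{2,1} = 1.00306 + (1.00306 − 0.95258)/3 = 1.01989
R_{3,1} = 1.01328 + (1.01328 − 1.00306)/3 = 1.01669
R_{2,2} = 1.01989 + (1.01989 − 1.00989)/15 = 1.02056
R_{3,2} = (16·1.01669 − 1.01989) / 15 = 1.01648
R_{3,3} = 1.01648 + (1.01648 − 1.02056)/63 = 1.01642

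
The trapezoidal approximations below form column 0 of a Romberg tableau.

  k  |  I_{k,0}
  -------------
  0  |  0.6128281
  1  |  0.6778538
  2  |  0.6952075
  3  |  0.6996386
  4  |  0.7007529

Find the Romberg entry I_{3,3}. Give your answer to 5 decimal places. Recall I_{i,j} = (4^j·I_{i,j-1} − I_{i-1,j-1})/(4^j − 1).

I_{1,1} = 0.6778538 + (0.6778538 − 0.6128281)/3 = 0.6995290
I_{2,1} = 0.6952075 + (0.6952075 − 0.6778538)/3 = 0.7009921
I_{3,1} = 0.6996386 + (0.6996386 − 0.6952075)/3 = 0.7011156
I_{2,2} = 0.7009921 + (0.7009921 − 0.6995290)/15 = 0.7010896
I_{3,2} = 0.7011156 + (0.7011156 − 0.7009921)/15 = 0.7011238
I_{3,3} = (64·0.7011238 − 0.7010896) / 63 = 0.7011243

0.70112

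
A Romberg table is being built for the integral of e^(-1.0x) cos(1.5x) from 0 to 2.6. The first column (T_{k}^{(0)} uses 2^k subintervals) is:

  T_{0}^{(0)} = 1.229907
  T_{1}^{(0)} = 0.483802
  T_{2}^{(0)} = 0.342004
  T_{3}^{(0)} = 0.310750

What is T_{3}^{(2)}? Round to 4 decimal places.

0.3007

Richardson extrapolation on the trapezoidal column (denominator 4−1=3):
T_{2}^{(1)} = (4·0.342004 − 0.483802) / 3 = 0.294738
T_{3}^{(1)} = (4·0.310750 − 0.342004) / 3 = 0.300332
T_{3}^{(2)} = 0.300332 + (0.300332 − 0.294738)/15 = 0.300705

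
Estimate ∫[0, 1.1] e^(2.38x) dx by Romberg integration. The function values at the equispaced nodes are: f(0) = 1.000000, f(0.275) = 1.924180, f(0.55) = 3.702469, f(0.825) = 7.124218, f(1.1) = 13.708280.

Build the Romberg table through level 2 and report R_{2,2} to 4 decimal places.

5.3403

R_{0,0} (trapezoid, 1 panel, h=1.1000): 8.089554
R_{1,0} (trapezoid, 2 panels, h=0.5500): 6.081135
R_{2,0} (trapezoid, 4 panels, h=0.2750): 5.528877
R_{1,1} = 6.081135 + (6.081135 − 8.089554)/3 = 5.411662
R_{2,1} = 5.528877 + (5.528877 − 6.081135)/3 = 5.344791
R_{2,2} = 5.344791 + (5.344791 − 5.411662)/15 = 5.340333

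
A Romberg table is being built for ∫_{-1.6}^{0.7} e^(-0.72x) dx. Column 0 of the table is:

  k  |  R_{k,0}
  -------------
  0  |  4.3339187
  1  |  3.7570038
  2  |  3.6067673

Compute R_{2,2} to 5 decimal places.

Richardson extrapolation on the trapezoidal column (denominator 4−1=3):
R_{1,1} = 3.7570038 + (3.7570038 − 4.3339187)/3 = 3.5646988
R_{2,1} = (4·3.6067673 − 3.7570038) / 3 = 3.5566885
R_{2,2} = (16·3.5566885 − 3.5646988) / 15 = 3.5561545

3.55615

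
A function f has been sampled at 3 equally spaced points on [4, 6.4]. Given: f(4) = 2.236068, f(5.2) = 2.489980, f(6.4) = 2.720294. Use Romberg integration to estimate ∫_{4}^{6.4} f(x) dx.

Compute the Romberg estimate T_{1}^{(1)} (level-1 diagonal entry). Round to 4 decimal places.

T_{0}^{(0)} (trapezoid, 1 panel, h=2.4000): 5.947634
T_{1}^{(0)} (trapezoid, 2 panels, h=1.2000): 5.961793
T_{1}^{(1)} = 5.961793 + (5.961793 − 5.947634)/3 = 5.966513

5.9665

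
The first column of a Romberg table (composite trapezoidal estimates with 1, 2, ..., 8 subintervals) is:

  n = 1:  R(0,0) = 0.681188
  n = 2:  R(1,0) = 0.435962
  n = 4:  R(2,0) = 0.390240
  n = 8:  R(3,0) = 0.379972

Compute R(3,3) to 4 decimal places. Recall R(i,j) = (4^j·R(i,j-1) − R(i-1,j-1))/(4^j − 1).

0.3767

Richardson extrapolation on the trapezoidal column (denominator 4−1=3):
R(1,1) = 0.435962 + (0.435962 − 0.681188)/3 = 0.354220
R(2,1) = (4·0.390240 − 0.435962) / 3 = 0.374999
R(3,1) = (4·0.379972 − 0.390240) / 3 = 0.376549
R(2,2) = 0.374999 + (0.374999 − 0.354220)/15 = 0.376384
R(3,2) = (16·0.376549 − 0.374999) / 15 = 0.376652
R(3,3) = 0.376652 + (0.376652 − 0.376384)/63 = 0.376656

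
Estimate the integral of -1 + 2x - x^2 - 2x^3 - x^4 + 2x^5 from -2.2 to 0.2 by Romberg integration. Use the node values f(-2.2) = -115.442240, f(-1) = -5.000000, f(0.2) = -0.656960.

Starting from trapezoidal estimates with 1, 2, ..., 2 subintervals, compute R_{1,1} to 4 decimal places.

-54.4397

R_{0,0} (trapezoid, 1 panel, h=2.4000): -139.319040
R_{1,0} (trapezoid, 2 panels, h=1.2000): -75.659520
R_{1,1} = -75.659520 + (-75.659520 − (-139.319040))/3 = -54.439680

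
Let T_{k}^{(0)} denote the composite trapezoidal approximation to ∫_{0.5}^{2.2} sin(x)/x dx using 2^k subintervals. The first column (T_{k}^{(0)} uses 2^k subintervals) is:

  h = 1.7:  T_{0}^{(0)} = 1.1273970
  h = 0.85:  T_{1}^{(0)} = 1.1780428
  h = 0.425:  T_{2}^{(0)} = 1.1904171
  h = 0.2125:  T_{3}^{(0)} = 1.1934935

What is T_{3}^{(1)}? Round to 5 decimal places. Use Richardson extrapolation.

1.19452

Richardson extrapolation on the trapezoidal column (denominator 4−1=3):
T_{3}^{(1)} = 1.1934935 + (1.1934935 − 1.1904171)/3 = 1.1945190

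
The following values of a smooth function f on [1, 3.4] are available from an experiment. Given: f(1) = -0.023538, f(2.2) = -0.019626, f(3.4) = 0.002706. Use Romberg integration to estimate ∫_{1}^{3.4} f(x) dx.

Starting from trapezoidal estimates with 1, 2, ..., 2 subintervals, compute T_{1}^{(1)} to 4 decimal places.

-0.0397

T_{0}^{(0)} (trapezoid, 1 panel, h=2.4000): -0.024998
T_{1}^{(0)} (trapezoid, 2 panels, h=1.2000): -0.036050
T_{1}^{(1)} = -0.036050 + (-0.036050 − (-0.024998))/3 = -0.039734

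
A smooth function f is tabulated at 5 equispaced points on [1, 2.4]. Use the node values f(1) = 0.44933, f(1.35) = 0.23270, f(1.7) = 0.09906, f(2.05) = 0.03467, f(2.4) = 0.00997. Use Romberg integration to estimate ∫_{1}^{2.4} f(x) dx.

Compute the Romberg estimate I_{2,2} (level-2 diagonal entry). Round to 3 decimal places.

0.202

I_{0,0} (trapezoid, 1 panel, h=1.4000): 0.32151
I_{1,0} (trapezoid, 2 panels, h=0.7000): 0.23010
I_{2,0} (trapezoid, 4 panels, h=0.3500): 0.20863
I_{1,1} = 0.23010 + (0.23010 − 0.32151)/3 = 0.19963
I_{2,1} = 0.20863 + (0.20863 − 0.23010)/3 = 0.20147
I_{2,2} = 0.20147 + (0.20147 − 0.19963)/15 = 0.20159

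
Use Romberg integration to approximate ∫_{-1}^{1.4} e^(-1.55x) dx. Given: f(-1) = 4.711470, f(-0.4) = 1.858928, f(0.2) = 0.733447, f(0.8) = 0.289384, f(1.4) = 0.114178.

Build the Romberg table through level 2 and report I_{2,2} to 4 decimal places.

2.9687

I_{0,0} (trapezoid, 1 panel, h=2.4000): 5.790778
I_{1,0} (trapezoid, 2 panels, h=1.2000): 3.775525
I_{2,0} (trapezoid, 4 panels, h=0.6000): 3.176750
I_{1,1} = 3.775525 + (3.775525 − 5.790778)/3 = 3.103774
I_{2,1} = 3.176750 + (3.176750 − 3.775525)/3 = 2.977158
I_{2,2} = 2.977158 + (2.977158 − 3.103774)/15 = 2.968717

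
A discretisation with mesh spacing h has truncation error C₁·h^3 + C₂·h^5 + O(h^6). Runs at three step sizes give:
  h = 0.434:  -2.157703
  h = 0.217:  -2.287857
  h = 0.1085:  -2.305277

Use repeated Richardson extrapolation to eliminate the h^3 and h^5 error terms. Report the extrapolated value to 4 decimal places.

First eliminate the h^3 term (factor 2^3 = 8):
  B₁ = (8·(-2.287857) − (-2.157703))/7 = -2.306450
  B₂ = (8·(-2.305277) − (-2.287857))/7 = -2.307766
Then eliminate the h^5 term (factor 2^5 = 32):
  (32·(-2.307766) − (-2.306450))/31 = -2.307808

-2.3078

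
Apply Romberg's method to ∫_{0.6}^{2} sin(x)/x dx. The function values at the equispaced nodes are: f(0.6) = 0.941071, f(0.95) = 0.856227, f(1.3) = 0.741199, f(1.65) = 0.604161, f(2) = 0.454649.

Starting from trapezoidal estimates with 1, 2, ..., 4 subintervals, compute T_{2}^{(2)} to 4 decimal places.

T_{0}^{(0)} (trapezoid, 1 panel, h=1.4000): 0.977004
T_{1}^{(0)} (trapezoid, 2 panels, h=0.7000): 1.007341
T_{2}^{(0)} (trapezoid, 4 panels, h=0.3500): 1.014806
T_{1}^{(1)} = 1.007341 + (1.007341 − 0.977004)/3 = 1.017453
T_{2}^{(1)} = 1.014806 + (1.014806 − 1.007341)/3 = 1.017294
T_{2}^{(2)} = 1.017294 + (1.017294 − 1.017453)/15 = 1.017283

1.0173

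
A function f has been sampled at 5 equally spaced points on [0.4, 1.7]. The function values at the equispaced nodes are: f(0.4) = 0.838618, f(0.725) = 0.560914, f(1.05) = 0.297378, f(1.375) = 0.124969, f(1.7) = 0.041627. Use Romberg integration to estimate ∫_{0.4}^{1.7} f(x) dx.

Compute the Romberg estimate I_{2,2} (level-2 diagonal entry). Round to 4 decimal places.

I_{0,0} (trapezoid, 1 panel, h=1.3000): 0.572159
I_{1,0} (trapezoid, 2 panels, h=0.6500): 0.479375
I_{2,0} (trapezoid, 4 panels, h=0.3250): 0.462600
I_{1,1} = 0.479375 + (0.479375 − 0.572159)/3 = 0.448447
I_{2,1} = 0.462600 + (0.462600 − 0.479375)/3 = 0.457008
I_{2,2} = 0.457008 + (0.457008 − 0.448447)/15 = 0.457579

0.4576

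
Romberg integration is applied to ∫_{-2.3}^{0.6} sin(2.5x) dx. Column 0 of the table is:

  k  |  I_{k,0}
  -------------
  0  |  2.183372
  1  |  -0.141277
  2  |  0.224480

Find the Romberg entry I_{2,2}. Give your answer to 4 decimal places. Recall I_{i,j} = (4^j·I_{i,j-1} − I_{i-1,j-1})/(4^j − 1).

0.4306

Richardson extrapolation on the trapezoidal column (denominator 4−1=3):
I_{1,1} = (4·(-0.141277) − 2.183372) / 3 = -0.916160
I_{2,1} = 0.224480 + (0.224480 − (-0.141277))/3 = 0.346399
I_{2,2} = 0.346399 + (0.346399 − (-0.916160))/15 = 0.430570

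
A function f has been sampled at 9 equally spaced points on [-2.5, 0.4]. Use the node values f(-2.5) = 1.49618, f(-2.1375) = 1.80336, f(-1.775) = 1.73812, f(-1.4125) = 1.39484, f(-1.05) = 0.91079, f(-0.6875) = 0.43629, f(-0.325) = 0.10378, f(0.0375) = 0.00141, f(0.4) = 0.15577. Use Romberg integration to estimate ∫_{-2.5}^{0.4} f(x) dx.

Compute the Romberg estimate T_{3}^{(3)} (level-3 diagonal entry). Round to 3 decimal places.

2.622

T_{0}^{(0)} (trapezoid, 1 panel, h=2.9000): 2.39533
T_{1}^{(0)} (trapezoid, 2 panels, h=1.4500): 2.51831
T_{2}^{(0)} (trapezoid, 4 panels, h=0.7250): 2.59453
T_{3}^{(0)} (trapezoid, 8 panels, h=0.3625): 2.61528
T_{1}^{(1)} = 2.51831 + (2.51831 − 2.39533)/3 = 2.55930
T_{2}^{(1)} = 2.59453 + (2.59453 − 2.51831)/3 = 2.61994
T_{3}^{(1)} = 2.61528 + (2.61528 − 2.59453)/3 = 2.62220
T_{2}^{(2)} = 2.61994 + (2.61994 − 2.55930)/15 = 2.62398
T_{3}^{(2)} = 2.62220 + (2.62220 − 2.61994)/15 = 2.62235
T_{3}^{(3)} = 2.62235 + (2.62235 − 2.62398)/63 = 2.62232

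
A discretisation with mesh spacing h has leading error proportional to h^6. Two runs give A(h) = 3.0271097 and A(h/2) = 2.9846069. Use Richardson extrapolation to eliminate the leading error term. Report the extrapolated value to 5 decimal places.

The leading error scales as h^6; refining by a factor of 2 reduces it by 2^6 = 64.
Extrapolated value = (64·A(h/2) − A(h)) / (64 − 1)
= (64·2.9846069 − 3.0271097) / 63
= 187.9877319 / 63 = 2.9839323

2.98393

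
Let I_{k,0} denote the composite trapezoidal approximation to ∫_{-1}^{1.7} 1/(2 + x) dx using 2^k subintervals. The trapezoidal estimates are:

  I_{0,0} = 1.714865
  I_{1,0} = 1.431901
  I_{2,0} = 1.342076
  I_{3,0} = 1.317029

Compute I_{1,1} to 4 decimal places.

1.3376

Richardson extrapolation on the trapezoidal column (denominator 4−1=3):
I_{1,1} = 1.431901 + (1.431901 − 1.714865)/3 = 1.337580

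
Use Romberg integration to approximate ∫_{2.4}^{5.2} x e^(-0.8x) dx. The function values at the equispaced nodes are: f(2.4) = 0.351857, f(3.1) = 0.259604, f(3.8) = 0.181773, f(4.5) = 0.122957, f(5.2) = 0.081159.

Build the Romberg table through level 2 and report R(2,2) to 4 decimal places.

R(0,0) (trapezoid, 1 panel, h=2.8000): 0.606222
R(1,0) (trapezoid, 2 panels, h=1.4000): 0.557593
R(2,0) (trapezoid, 4 panels, h=0.7000): 0.546589
R(1,1) = 0.557593 + (0.557593 − 0.606222)/3 = 0.541383
R(2,1) = 0.546589 + (0.546589 − 0.557593)/3 = 0.542921
R(2,2) = 0.542921 + (0.542921 − 0.541383)/15 = 0.543024

0.5430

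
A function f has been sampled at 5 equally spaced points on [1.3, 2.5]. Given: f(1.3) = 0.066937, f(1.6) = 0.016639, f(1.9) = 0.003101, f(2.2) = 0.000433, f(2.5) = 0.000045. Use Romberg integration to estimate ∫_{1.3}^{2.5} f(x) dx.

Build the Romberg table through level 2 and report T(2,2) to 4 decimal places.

T(0,0) (trapezoid, 1 panel, h=1.2000): 0.040189
T(1,0) (trapezoid, 2 panels, h=0.6000): 0.021955
T(2,0) (trapezoid, 4 panels, h=0.3000): 0.016099
T(1,1) = 0.021955 + (0.021955 − 0.040189)/3 = 0.015877
T(2,1) = 0.016099 + (0.016099 − 0.021955)/3 = 0.014147
T(2,2) = 0.014147 + (0.014147 − 0.015877)/15 = 0.014032

0.0140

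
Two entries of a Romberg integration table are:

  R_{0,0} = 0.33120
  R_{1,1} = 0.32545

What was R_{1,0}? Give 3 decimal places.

0.327

From R_{1,1} = (4·R_{1,0} − R_{0,0})/3, solve for R_{1,0}:
4·R_{1,0} = 3·0.32545 + 0.33120 = 1.30755
R_{1,0} = 0.32689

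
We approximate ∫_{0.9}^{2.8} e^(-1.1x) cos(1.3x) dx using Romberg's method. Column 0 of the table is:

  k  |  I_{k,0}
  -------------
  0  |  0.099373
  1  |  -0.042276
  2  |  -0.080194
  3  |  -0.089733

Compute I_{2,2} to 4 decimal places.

Richardson extrapolation on the trapezoidal column (denominator 4−1=3):
I_{1,1} = -0.042276 + (-0.042276 − 0.099373)/3 = -0.089492
I_{2,1} = -0.080194 + (-0.080194 − (-0.042276))/3 = -0.092833
I_{2,2} = -0.092833 + (-0.092833 − (-0.089492))/15 = -0.093056

-0.0931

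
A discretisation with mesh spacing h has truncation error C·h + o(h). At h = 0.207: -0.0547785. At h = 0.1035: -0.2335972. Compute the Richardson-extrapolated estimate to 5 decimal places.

The leading error scales as h; refining by a factor of 2 reduces it by 2^1 = 2.
Extrapolated value = (2·A(h/2) − A(h)) / (2 − 1)
= (2·(-0.2335972) − (-0.0547785)) / 1
= -0.4124159 / 1 = -0.4124159

-0.41242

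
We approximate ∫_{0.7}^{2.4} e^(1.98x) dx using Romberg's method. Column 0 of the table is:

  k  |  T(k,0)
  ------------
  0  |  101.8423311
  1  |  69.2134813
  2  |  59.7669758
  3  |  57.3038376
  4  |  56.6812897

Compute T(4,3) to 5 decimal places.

56.47316

Richardson extrapolation on the trapezoidal column (denominator 4−1=3):
T(2,1) = (4·59.7669758 − 69.2134813) / 3 = 56.6181406
T(3,1) = (4·57.3038376 − 59.7669758) / 3 = 56.4827915
T(4,1) = (4·56.6812897 − 57.3038376) / 3 = 56.4737737
T(3,2) = (16·56.4827915 − 56.6181406) / 15 = 56.4737682
T(4,2) = 56.4737737 + (56.4737737 − 56.4827915)/15 = 56.4731725
T(4,3) = 56.4731725 + (56.4731725 − 56.4737682)/63 = 56.4731630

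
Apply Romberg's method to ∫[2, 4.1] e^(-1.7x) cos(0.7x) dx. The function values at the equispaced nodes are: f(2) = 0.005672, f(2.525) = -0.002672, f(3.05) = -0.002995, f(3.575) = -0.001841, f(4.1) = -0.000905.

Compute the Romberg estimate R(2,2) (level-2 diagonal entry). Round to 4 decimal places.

R(0,0) (trapezoid, 1 panel, h=2.1000): 0.005005
R(1,0) (trapezoid, 2 panels, h=1.0500): -0.000642
R(2,0) (trapezoid, 4 panels, h=0.5250): -0.002690
R(1,1) = -0.000642 + (-0.000642 − 0.005005)/3 = -0.002524
R(2,1) = -0.002690 + (-0.002690 − (-0.000642))/3 = -0.003373
R(2,2) = -0.003373 + (-0.003373 − (-0.002524))/15 = -0.003430

-0.0034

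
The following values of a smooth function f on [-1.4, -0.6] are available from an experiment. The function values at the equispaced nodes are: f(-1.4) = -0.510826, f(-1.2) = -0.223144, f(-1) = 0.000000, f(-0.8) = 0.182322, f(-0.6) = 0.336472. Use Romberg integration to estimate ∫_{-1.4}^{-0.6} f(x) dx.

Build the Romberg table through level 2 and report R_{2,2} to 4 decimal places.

-0.0225

R_{0,0} (trapezoid, 1 panel, h=0.8000): -0.069742
R_{1,0} (trapezoid, 2 panels, h=0.4000): -0.034871
R_{2,0} (trapezoid, 4 panels, h=0.2000): -0.025600
R_{1,1} = -0.034871 + (-0.034871 − (-0.069742))/3 = -0.023247
R_{2,1} = -0.025600 + (-0.025600 − (-0.034871))/3 = -0.022510
R_{2,2} = -0.022510 + (-0.022510 − (-0.023247))/15 = -0.022461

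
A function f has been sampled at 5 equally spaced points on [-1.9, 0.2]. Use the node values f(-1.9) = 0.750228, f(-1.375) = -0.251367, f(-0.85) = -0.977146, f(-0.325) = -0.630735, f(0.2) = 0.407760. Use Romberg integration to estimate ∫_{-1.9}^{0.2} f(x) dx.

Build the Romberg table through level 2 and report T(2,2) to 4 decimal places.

T(0,0) (trapezoid, 1 panel, h=2.1000): 1.215887
T(1,0) (trapezoid, 2 panels, h=1.0500): -0.418060
T(2,0) (trapezoid, 4 panels, h=0.5250): -0.672133
T(1,1) = -0.418060 + (-0.418060 − 1.215887)/3 = -0.962709
T(2,1) = -0.672133 + (-0.672133 − (-0.418060))/3 = -0.756824
T(2,2) = -0.756824 + (-0.756824 − (-0.962709))/15 = -0.743098

-0.7431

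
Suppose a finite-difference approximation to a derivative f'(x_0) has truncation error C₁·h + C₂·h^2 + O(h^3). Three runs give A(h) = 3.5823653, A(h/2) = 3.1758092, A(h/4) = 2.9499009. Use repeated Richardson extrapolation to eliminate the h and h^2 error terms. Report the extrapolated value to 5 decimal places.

2.70891

First eliminate the h term (factor 2^1 = 2):
  B₁ = (2·3.1758092 − 3.5823653)/1 = 2.7692531
  B₂ = (2·2.9499009 − 3.1758092)/1 = 2.7239926
Then eliminate the h^2 term (factor 2^2 = 4):
  (4·2.7239926 − 2.7692531)/3 = 2.7089058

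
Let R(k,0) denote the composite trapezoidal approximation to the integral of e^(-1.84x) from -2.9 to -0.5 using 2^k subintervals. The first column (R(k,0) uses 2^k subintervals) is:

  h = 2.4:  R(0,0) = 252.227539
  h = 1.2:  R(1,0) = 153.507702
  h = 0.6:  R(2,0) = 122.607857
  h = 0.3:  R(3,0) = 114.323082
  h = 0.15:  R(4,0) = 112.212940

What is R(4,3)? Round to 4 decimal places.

Richardson extrapolation on the trapezoidal column (denominator 4−1=3):
R(2,1) = (4·122.607857 − 153.507702) / 3 = 112.307909
R(3,1) = (4·114.323082 − 122.607857) / 3 = 111.561490
R(4,1) = (4·112.212940 − 114.323082) / 3 = 111.509559
R(3,2) = (16·111.561490 − 112.307909) / 15 = 111.511729
R(4,2) = 111.509559 + (111.509559 − 111.561490)/15 = 111.506097
R(4,3) = (64·111.506097 − 111.511729) / 63 = 111.506008
(Column j=1 coincides with Simpson's rule on the same nodes.)

111.5060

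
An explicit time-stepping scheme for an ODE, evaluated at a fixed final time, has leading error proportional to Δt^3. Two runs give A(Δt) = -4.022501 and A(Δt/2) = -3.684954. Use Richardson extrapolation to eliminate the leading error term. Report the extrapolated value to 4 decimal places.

-3.6367

The leading error scales as Δt^3; refining by a factor of 2 reduces it by 2^3 = 8.
Extrapolated value = (8·A(Δt/2) − A(Δt)) / (8 − 1)
= (8·(-3.684954) − (-4.022501)) / 7
= -25.457131 / 7 = -3.636733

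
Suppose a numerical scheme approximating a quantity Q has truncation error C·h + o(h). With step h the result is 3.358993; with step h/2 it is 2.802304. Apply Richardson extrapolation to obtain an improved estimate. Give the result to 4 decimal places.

2.2456

The leading error scales as h; refining by a factor of 2 reduces it by 2^1 = 2.
Extrapolated value = (2·A(h/2) − A(h)) / (2 − 1)
= (2·2.802304 − 3.358993) / 1
= 2.245615 / 1 = 2.245615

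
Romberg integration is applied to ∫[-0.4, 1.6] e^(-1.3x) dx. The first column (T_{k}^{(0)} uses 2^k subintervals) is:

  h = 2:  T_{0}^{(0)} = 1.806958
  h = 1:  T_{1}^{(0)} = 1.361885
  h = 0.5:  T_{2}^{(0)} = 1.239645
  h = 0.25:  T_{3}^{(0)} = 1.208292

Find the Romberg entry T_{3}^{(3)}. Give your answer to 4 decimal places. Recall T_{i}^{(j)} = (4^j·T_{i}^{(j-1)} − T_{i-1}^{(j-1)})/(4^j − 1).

1.1978

Richardson extrapolation on the trapezoidal column (denominator 4−1=3):
T_{1}^{(1)} = (4·1.361885 − 1.806958) / 3 = 1.213527
T_{2}^{(1)} = 1.239645 + (1.239645 − 1.361885)/3 = 1.198898
T_{3}^{(1)} = 1.208292 + (1.208292 − 1.239645)/3 = 1.197841
T_{2}^{(2)} = 1.198898 + (1.198898 − 1.213527)/15 = 1.197923
T_{3}^{(2)} = 1.197841 + (1.197841 − 1.198898)/15 = 1.197771
T_{3}^{(3)} = (64·1.197771 − 1.197923) / 63 = 1.197769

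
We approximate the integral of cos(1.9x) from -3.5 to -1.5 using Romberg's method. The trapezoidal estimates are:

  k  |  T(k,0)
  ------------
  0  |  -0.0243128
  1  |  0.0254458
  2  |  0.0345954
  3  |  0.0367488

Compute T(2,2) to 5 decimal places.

0.03735

Richardson extrapolation on the trapezoidal column (denominator 4−1=3):
T(1,1) = (4·0.0254458 − (-0.0243128)) / 3 = 0.0420320
T(2,1) = 0.0345954 + (0.0345954 − 0.0254458)/3 = 0.0376453
T(2,2) = 0.0376453 + (0.0376453 − 0.0420320)/15 = 0.0373529
(Column j=1 coincides with Simpson's rule on the same nodes.)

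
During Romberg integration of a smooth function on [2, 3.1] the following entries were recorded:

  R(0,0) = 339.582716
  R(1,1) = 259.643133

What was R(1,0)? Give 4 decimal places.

279.6280

From R(1,1) = (4·R(1,0) − R(0,0))/3, solve for R(1,0):
4·R(1,0) = 3·259.643133 + 339.582716 = 1118.512115
R(1,0) = 279.628029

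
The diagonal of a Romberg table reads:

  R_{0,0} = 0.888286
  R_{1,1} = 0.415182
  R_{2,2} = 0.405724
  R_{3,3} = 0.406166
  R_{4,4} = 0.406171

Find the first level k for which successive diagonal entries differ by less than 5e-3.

|R_{1,1} − R_{0,0}| = 0.473104 ≥ 5e-3
|R_{2,2} − R_{1,1}| = 0.009458 ≥ 5e-3
|R_{3,3} − R_{2,2}| = 0.000442 < 5e-3

k = 3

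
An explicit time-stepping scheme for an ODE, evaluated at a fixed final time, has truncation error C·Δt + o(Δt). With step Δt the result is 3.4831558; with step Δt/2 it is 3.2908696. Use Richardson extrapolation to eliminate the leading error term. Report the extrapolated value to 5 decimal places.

Extrapolated value = (2·A(Δt/2) − A(Δt)) / (2 − 1)
= (2·3.2908696 − 3.4831558) / 1
= 3.0985834 / 1 = 3.0985834

3.09858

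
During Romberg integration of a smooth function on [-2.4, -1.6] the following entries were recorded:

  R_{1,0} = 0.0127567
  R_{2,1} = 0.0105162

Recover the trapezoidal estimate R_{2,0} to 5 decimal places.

0.01108

From R_{2,1} = (4·R_{2,0} − R_{1,0})/3, solve for R_{2,0}:
4·R_{2,0} = 3·0.0105162 + 0.0127567 = 0.0443053
R_{2,0} = 0.0110763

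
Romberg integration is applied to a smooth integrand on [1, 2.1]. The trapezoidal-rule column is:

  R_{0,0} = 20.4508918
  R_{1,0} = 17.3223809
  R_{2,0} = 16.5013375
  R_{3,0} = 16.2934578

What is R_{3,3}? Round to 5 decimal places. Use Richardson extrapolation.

16.22393

R_{1,1} = 17.3223809 + (17.3223809 − 20.4508918)/3 = 16.2795439
R_{2,1} = (4·16.5013375 − 17.3223809) / 3 = 16.2276564
R_{3,1} = (4·16.2934578 − 16.5013375) / 3 = 16.2241646
R_{2,2} = 16.2276564 + (16.2276564 − 16.2795439)/15 = 16.2241972
R_{3,2} = 16.2241646 + (16.2241646 − 16.2276564)/15 = 16.2239318
R_{3,3} = 16.2239318 + (16.2239318 − 16.2241972)/63 = 16.2239276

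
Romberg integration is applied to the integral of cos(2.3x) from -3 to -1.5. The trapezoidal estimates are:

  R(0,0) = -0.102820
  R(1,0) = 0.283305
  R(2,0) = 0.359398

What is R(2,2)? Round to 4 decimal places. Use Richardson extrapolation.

R(1,1) = (4·0.283305 − (-0.102820)) / 3 = 0.412013
R(2,1) = 0.359398 + (0.359398 − 0.283305)/3 = 0.384762
R(2,2) = 0.384762 + (0.384762 − 0.412013)/15 = 0.382945
(Column j=1 coincides with Simpson's rule on the same nodes.)

0.3829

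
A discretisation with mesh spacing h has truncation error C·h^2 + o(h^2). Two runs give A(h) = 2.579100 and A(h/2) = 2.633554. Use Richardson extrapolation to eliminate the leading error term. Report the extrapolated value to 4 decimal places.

2.6517

The leading error scales as h^2; refining by a factor of 2 reduces it by 2^2 = 4.
Extrapolated value = (4·A(h/2) − A(h)) / (4 − 1)
= (4·2.633554 − 2.579100) / 3
= 7.955116 / 3 = 2.651705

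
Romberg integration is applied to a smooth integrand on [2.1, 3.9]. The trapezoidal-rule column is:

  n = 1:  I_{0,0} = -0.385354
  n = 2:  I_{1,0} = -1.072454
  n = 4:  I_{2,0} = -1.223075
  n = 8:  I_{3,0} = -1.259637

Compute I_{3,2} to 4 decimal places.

I_{2,1} = (4·(-1.223075) − (-1.072454)) / 3 = -1.273282
I_{3,1} = (4·(-1.259637) − (-1.223075)) / 3 = -1.271824
I_{3,2} = (16·(-1.271824) − (-1.273282)) / 15 = -1.271727
(Column j=1 coincides with Simpson's rule on the same nodes.)

-1.2717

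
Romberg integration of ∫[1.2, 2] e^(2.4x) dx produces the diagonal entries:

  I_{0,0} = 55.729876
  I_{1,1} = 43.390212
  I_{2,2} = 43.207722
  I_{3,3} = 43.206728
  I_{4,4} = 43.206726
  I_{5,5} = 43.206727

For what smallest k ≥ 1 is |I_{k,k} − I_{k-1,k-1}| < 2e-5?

|I_{1,1} − I_{0,0}| = 12.339664 ≥ 2e-5
|I_{2,2} − I_{1,1}| = 0.182490 ≥ 2e-5
|I_{3,3} − I_{2,2}| = 0.000994 ≥ 2e-5
|I_{4,4} − I_{3,3}| = 0.000002 < 2e-5

k = 4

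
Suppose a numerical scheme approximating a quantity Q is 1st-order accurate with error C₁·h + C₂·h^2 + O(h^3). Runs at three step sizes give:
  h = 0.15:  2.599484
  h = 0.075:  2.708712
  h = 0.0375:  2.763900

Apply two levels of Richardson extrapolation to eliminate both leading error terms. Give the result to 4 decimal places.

2.8195

First eliminate the h term (factor 2^1 = 2):
  B₁ = (2·2.708712 − 2.599484)/1 = 2.817940
  B₂ = (2·2.763900 − 2.708712)/1 = 2.819088
Then eliminate the h^2 term (factor 2^2 = 4):
  (4·2.819088 − 2.817940)/3 = 2.819471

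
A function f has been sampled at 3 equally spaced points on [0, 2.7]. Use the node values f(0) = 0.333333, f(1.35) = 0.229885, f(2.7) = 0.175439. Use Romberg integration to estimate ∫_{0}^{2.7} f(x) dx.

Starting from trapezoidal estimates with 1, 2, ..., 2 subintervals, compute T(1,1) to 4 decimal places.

0.6427

T(0,0) (trapezoid, 1 panel, h=2.7000): 0.686842
T(1,0) (trapezoid, 2 panels, h=1.3500): 0.653766
T(1,1) = 0.653766 + (0.653766 − 0.686842)/3 = 0.642741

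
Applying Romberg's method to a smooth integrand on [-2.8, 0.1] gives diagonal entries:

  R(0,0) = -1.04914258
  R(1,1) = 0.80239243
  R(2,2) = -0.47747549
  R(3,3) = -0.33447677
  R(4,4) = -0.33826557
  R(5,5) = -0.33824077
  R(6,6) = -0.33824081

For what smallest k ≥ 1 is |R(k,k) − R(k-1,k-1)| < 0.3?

|R(1,1) − R(0,0)| = 1.85153501 ≥ 0.3
|R(2,2) − R(1,1)| = 1.27986792 ≥ 0.3
|R(3,3) − R(2,2)| = 0.14299872 < 0.3

k = 3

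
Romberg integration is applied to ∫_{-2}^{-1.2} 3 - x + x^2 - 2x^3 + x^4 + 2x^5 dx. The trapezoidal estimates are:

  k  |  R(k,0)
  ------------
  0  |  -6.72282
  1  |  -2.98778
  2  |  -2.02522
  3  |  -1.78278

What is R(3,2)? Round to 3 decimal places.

Richardson extrapolation on the trapezoidal column (denominator 4−1=3):
R(2,1) = (4·(-2.02522) − (-2.98778)) / 3 = -1.70437
R(3,1) = -1.78278 + (-1.78278 − (-2.02522))/3 = -1.70197
R(3,2) = (16·(-1.70197) − (-1.70437)) / 15 = -1.70181
(Column j=1 coincides with Simpson's rule on the same nodes.)

-1.702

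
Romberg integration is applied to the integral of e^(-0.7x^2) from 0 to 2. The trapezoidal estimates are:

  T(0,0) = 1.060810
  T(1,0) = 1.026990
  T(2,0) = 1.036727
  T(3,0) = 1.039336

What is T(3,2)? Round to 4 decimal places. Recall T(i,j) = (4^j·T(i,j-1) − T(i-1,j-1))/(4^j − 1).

Richardson extrapolation on the trapezoidal column (denominator 4−1=3):
T(2,1) = 1.036727 + (1.036727 − 1.026990)/3 = 1.039973
T(3,1) = 1.039336 + (1.039336 − 1.036727)/3 = 1.040206
T(3,2) = 1.040206 + (1.040206 − 1.039973)/15 = 1.040222

1.0402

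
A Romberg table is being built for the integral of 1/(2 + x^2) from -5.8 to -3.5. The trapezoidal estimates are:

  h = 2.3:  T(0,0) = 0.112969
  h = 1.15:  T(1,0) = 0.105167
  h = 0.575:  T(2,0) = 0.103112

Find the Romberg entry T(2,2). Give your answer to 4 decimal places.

Richardson extrapolation on the trapezoidal column (denominator 4−1=3):
T(1,1) = (4·0.105167 − 0.112969) / 3 = 0.102566
T(2,1) = 0.103112 + (0.103112 − 0.105167)/3 = 0.102427
T(2,2) = 0.102427 + (0.102427 − 0.102566)/15 = 0.102418

0.1024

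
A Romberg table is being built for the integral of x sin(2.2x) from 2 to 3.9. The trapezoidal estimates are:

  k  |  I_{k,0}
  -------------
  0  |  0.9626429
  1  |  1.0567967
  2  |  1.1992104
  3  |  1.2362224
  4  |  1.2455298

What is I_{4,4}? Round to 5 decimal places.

Richardson extrapolation on the trapezoidal column (denominator 4−1=3):
I_{1,1} = (4·1.0567967 − 0.9626429) / 3 = 1.0881813
I_{2,1} = (4·1.1992104 − 1.0567967) / 3 = 1.2466816
I_{3,1} = (4·1.2362224 − 1.1992104) / 3 = 1.2485597
I_{4,1} = 1.2455298 + (1.2455298 − 1.2362224)/3 = 1.2486323
I_{2,2} = 1.2466816 + (1.2466816 − 1.0881813)/15 = 1.2572483
I_{3,2} = (16·1.2485597 − 1.2466816) / 15 = 1.2486849
I_{4,2} = 1.2486323 + (1.2486323 − 1.2485597)/15 = 1.2486371
I_{3,3} = (64·1.2486849 − 1.2572483) / 63 = 1.2485490
I_{4,3} = (64·1.2486371 − 1.2486849) / 63 = 1.2486363
I_{4,4} = (256·1.2486363 − 1.2485490) / 255 = 1.2486366

1.24864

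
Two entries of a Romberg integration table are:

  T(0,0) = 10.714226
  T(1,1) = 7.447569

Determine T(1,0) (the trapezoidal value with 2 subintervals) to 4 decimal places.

From T(1,1) = (4·T(1,0) − T(0,0))/3, solve for T(1,0):
4·T(1,0) = 3·7.447569 + 10.714226 = 33.056933
T(1,0) = 8.264233

8.2642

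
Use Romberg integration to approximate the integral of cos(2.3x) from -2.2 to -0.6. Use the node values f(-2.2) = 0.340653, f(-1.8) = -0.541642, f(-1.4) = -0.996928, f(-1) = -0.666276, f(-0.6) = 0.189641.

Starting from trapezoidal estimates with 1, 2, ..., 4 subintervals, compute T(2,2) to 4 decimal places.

-0.8339

T(0,0) (trapezoid, 1 panel, h=1.6000): 0.424235
T(1,0) (trapezoid, 2 panels, h=0.8000): -0.585425
T(2,0) (trapezoid, 4 panels, h=0.4000): -0.775880
T(1,1) = -0.585425 + (-0.585425 − 0.424235)/3 = -0.921978
T(2,1) = -0.775880 + (-0.775880 − (-0.585425))/3 = -0.839365
T(2,2) = -0.839365 + (-0.839365 − (-0.921978))/15 = -0.833857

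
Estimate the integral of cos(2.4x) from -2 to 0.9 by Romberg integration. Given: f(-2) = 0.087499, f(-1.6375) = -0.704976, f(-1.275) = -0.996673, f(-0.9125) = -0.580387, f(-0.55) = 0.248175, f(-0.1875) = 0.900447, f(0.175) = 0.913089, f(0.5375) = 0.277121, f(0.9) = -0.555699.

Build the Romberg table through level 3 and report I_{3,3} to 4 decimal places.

I_{0,0} (trapezoid, 1 panel, h=2.9000): -0.678890
I_{1,0} (trapezoid, 2 panels, h=1.4500): 0.020409
I_{2,0} (trapezoid, 4 panels, h=0.7250): -0.050394
I_{3,0} (trapezoid, 8 panels, h=0.3625): -0.064273
I_{1,1} = 0.020409 + (0.020409 − (-0.678890))/3 = 0.253509
I_{2,1} = -0.050394 + (-0.050394 − 0.020409)/3 = -0.073995
I_{3,1} = -0.064273 + (-0.064273 − (-0.050394))/3 = -0.068899
I_{2,2} = -0.073995 + (-0.073995 − 0.253509)/15 = -0.095829
I_{3,2} = -0.068899 + (-0.068899 − (-0.073995))/15 = -0.068559
I_{3,3} = -0.068559 + (-0.068559 − (-0.095829))/63 = -0.068126

-0.0681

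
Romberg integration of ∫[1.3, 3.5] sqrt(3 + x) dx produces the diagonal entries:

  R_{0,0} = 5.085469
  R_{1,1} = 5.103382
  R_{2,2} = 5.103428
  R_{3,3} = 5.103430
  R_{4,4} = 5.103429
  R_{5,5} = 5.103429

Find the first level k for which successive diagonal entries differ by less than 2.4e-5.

|R_{1,1} − R_{0,0}| = 0.017913 ≥ 2.4e-5
|R_{2,2} − R_{1,1}| = 0.000046 ≥ 2.4e-5
|R_{3,3} − R_{2,2}| = 0.000002 < 2.4e-5

k = 3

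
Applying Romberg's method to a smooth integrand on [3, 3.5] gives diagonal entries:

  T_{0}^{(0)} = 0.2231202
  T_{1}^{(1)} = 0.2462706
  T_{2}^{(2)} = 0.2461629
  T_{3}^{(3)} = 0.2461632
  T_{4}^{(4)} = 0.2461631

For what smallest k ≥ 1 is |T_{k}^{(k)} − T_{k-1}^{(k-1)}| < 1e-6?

k = 3

|T_{1}^{(1)} − T_{0}^{(0)}| = 0.0231504 ≥ 1e-6
|T_{2}^{(2)} − T_{1}^{(1)}| = 0.0001077 ≥ 1e-6
|T_{3}^{(3)} − T_{2}^{(2)}| = 0.0000003 < 1e-6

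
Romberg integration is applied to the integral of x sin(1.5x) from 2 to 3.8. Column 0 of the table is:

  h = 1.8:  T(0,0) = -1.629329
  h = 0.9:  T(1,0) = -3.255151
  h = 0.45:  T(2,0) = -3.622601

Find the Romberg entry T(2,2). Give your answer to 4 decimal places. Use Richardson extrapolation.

-3.7416

Richardson extrapolation on the trapezoidal column (denominator 4−1=3):
T(1,1) = (4·(-3.255151) − (-1.629329)) / 3 = -3.797092
T(2,1) = (4·(-3.622601) − (-3.255151)) / 3 = -3.745084
T(2,2) = (16·(-3.745084) − (-3.797092)) / 15 = -3.741617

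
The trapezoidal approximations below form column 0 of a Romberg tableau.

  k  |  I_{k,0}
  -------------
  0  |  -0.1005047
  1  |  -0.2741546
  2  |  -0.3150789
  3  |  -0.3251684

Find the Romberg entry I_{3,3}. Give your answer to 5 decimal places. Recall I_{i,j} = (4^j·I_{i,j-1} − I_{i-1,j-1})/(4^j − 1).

-0.32852

I_{1,1} = -0.2741546 + (-0.2741546 − (-0.1005047))/3 = -0.3320379
I_{2,1} = (4·(-0.3150789) − (-0.2741546)) / 3 = -0.3287203
I_{3,1} = (4·(-0.3251684) − (-0.3150789)) / 3 = -0.3285316
I_{2,2} = -0.3287203 + (-0.3287203 − (-0.3320379))/15 = -0.3284991
I_{3,2} = (16·(-0.3285316) − (-0.3287203)) / 15 = -0.3285190
I_{3,3} = -0.3285190 + (-0.3285190 − (-0.3284991))/63 = -0.3285193
(Column j=1 coincides with Simpson's rule on the same nodes.)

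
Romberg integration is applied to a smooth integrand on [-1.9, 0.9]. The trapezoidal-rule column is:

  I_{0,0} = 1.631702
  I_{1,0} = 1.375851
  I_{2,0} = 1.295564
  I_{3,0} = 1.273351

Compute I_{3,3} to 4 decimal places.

1.2657

I_{1,1} = (4·1.375851 − 1.631702) / 3 = 1.290567
I_{2,1} = 1.295564 + (1.295564 − 1.375851)/3 = 1.268802
I_{3,1} = (4·1.273351 − 1.295564) / 3 = 1.265947
I_{2,2} = (16·1.268802 − 1.290567) / 15 = 1.267351
I_{3,2} = 1.265947 + (1.265947 − 1.268802)/15 = 1.265757
I_{3,3} = (64·1.265757 − 1.267351) / 63 = 1.265732
(Column j=1 coincides with Simpson's rule on the same nodes.)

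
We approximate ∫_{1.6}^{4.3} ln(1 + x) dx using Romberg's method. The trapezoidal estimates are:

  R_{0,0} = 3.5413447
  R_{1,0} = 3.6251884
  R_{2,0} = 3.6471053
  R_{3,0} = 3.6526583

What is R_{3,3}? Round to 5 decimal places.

3.65452

R_{1,1} = 3.6251884 + (3.6251884 − 3.5413447)/3 = 3.6531363
R_{2,1} = 3.6471053 + (3.6471053 − 3.6251884)/3 = 3.6544109
R_{3,1} = (4·3.6526583 − 3.6471053) / 3 = 3.6545093
R_{2,2} = (16·3.6544109 − 3.6531363) / 15 = 3.6544959
R_{3,2} = (16·3.6545093 − 3.6544109) / 15 = 3.6545159
R_{3,3} = 3.6545159 + (3.6545159 − 3.6544959)/63 = 3.6545162
(Column j=1 coincides with Simpson's rule on the same nodes.)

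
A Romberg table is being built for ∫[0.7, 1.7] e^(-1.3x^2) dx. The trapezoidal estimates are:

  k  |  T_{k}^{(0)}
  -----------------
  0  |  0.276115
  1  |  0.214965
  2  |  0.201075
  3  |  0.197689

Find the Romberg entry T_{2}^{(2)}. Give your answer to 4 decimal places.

0.1966

T_{1}^{(1)} = 0.214965 + (0.214965 − 0.276115)/3 = 0.194582
T_{2}^{(1)} = (4·0.201075 − 0.214965) / 3 = 0.196445
T_{2}^{(2)} = (16·0.196445 − 0.194582) / 15 = 0.196569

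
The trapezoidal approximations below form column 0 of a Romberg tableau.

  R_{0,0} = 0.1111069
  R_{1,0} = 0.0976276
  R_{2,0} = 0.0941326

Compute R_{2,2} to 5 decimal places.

Richardson extrapolation on the trapezoidal column (denominator 4−1=3):
R_{1,1} = 0.0976276 + (0.0976276 − 0.1111069)/3 = 0.0931345
R_{2,1} = (4·0.0941326 − 0.0976276) / 3 = 0.0929676
R_{2,2} = 0.0929676 + (0.0929676 − 0.0931345)/15 = 0.0929565
(Column j=1 coincides with Simpson's rule on the same nodes.)

0.09296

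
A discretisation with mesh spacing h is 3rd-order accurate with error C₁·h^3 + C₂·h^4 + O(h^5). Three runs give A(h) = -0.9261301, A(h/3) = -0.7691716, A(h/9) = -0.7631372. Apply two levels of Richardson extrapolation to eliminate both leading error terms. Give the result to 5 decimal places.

First eliminate the h^3 term (factor 3^3 = 27):
  B₁ = (27·(-0.7691716) − (-0.9261301))/26 = -0.7631347
  B₂ = (27·(-0.7631372) − (-0.7691716))/26 = -0.7629051
Then eliminate the h^4 term (factor 3^4 = 81):
  (81·(-0.7629051) − (-0.7631347))/80 = -0.7629022

-0.76290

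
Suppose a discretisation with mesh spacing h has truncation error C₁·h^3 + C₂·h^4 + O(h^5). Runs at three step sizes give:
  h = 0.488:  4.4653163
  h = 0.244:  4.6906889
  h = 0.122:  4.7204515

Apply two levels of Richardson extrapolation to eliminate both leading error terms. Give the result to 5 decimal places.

First eliminate the h^3 term (factor 2^3 = 8):
  B₁ = (8·4.6906889 − 4.4653163)/7 = 4.7228850
  B₂ = (8·4.7204515 − 4.6906889)/7 = 4.7247033
Then eliminate the h^4 term (factor 2^4 = 16):
  (16·4.7247033 − 4.7228850)/15 = 4.7248245

4.72482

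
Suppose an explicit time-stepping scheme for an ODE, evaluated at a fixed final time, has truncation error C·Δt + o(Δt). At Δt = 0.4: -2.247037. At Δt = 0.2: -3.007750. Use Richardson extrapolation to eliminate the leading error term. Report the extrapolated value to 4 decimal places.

-3.7685

Extrapolated value = (2·A(Δt/2) − A(Δt)) / (2 − 1)
= (2·(-3.007750) − (-2.247037)) / 1
= -3.768463 / 1 = -3.768463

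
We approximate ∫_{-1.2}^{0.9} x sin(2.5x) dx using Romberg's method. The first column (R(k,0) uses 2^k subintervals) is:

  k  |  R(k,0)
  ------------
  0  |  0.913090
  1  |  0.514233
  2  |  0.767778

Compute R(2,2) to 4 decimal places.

Richardson extrapolation on the trapezoidal column (denominator 4−1=3):
R(1,1) = 0.514233 + (0.514233 − 0.913090)/3 = 0.381281
R(2,1) = 0.767778 + (0.767778 − 0.514233)/3 = 0.852293
R(2,2) = (16·0.852293 − 0.381281) / 15 = 0.883694
(Column j=1 coincides with Simpson's rule on the same nodes.)

0.8837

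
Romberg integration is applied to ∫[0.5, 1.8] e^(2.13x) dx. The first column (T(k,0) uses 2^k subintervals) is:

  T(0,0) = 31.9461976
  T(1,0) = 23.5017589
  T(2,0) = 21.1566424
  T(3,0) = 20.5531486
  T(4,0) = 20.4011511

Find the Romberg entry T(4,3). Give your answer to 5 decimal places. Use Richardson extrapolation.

20.35038

Richardson extrapolation on the trapezoidal column (denominator 4−1=3):
T(2,1) = (4·21.1566424 − 23.5017589) / 3 = 20.3749369
T(3,1) = 20.5531486 + (20.5531486 − 21.1566424)/3 = 20.3519840
T(4,1) = (4·20.4011511 − 20.5531486) / 3 = 20.3504853
T(3,2) = 20.3519840 + (20.3519840 − 20.3749369)/15 = 20.3504538
T(4,2) = (16·20.3504853 − 20.3519840) / 15 = 20.3503854
T(4,3) = (64·20.3503854 − 20.3504538) / 63 = 20.3503843
(Column j=1 coincides with Simpson's rule on the same nodes.)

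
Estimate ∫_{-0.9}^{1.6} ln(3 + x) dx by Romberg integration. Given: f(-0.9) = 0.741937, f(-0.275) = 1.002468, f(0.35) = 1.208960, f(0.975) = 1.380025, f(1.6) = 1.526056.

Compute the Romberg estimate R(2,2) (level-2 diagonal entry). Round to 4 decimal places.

2.9618

R(0,0) (trapezoid, 1 panel, h=2.5000): 2.834991
R(1,0) (trapezoid, 2 panels, h=1.2500): 2.928696
R(2,0) (trapezoid, 4 panels, h=0.6250): 2.953406
R(1,1) = 2.928696 + (2.928696 − 2.834991)/3 = 2.959931
R(2,1) = 2.953406 + (2.953406 − 2.928696)/3 = 2.961643
R(2,2) = 2.961643 + (2.961643 − 2.959931)/15 = 2.961757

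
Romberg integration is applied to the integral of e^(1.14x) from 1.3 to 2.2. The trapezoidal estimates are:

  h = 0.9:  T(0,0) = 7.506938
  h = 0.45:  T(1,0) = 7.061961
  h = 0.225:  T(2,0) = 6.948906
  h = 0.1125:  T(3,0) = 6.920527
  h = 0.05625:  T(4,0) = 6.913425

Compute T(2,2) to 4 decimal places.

Richardson extrapolation on the trapezoidal column (denominator 4−1=3):
T(1,1) = (4·7.061961 − 7.506938) / 3 = 6.913635
T(2,1) = (4·6.948906 − 7.061961) / 3 = 6.911221
T(2,2) = 6.911221 + (6.911221 − 6.913635)/15 = 6.911060

6.9111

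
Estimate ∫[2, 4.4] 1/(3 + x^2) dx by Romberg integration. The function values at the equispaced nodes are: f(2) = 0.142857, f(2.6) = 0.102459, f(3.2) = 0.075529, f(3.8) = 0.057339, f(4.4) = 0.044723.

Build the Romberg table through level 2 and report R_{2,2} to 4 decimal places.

R_{0,0} (trapezoid, 1 panel, h=2.4000): 0.225096
R_{1,0} (trapezoid, 2 panels, h=1.2000): 0.203183
R_{2,0} (trapezoid, 4 panels, h=0.6000): 0.197470
R_{1,1} = 0.203183 + (0.203183 − 0.225096)/3 = 0.195879
R_{2,1} = 0.197470 + (0.197470 − 0.203183)/3 = 0.195566
R_{2,2} = 0.195566 + (0.195566 − 0.195879)/15 = 0.195545

0.1955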